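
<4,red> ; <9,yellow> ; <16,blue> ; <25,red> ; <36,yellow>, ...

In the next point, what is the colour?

blue

First coordinate — perfect squares: 2², 3², 4², …: 4, 9, 16, 25, 36 → 49.
Colour: repeats red → yellow → blue, so red, yellow, blue, red, yellow → blue.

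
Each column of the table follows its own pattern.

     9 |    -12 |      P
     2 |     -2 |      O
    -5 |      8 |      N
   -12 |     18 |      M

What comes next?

First component — −7 each step: 9, 2, -5, -12 → -19.
Second component: +10 each step; -12, -2, 8, 18 → 28.
Letter — letters move back 1 place in the alphabet: P, O, N, M → L.
Combining the parts gives -19  28  L.

-19  28  L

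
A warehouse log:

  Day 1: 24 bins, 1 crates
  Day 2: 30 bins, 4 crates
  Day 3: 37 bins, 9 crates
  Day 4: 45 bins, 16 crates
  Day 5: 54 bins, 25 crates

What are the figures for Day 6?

64 bins, 36 crates

Bins: differences are 6, 7, 8, … (increasing by 1 each time); 24, 30, 37, 45, 54 → 64.
Crates — perfect squares: 1², 2², 3², …: 1, 4, 9, 16, 25 → 36.
Putting it together: 64 bins, 36 crates.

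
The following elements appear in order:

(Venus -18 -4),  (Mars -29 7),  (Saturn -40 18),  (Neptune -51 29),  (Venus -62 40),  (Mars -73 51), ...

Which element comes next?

(Saturn -84 62)

Planet: Venus, Mars, Saturn, Neptune, Venus, Mars → Saturn (repeats Venus → Mars → Saturn → Neptune).
Second coordinate: -18, -29, -40, -51, -62, -73 → -84 (−11 each step).
Third coordinate: +11 each step; -4, 7, 18, 29, 40, 51 → 62.
Putting it together: (Saturn -84 62).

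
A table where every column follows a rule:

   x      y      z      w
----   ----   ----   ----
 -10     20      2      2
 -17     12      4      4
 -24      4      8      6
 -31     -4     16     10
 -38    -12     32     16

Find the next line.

Column x: −7 each step, so -10, -17, -24, -31, -38 → -45.
Column y: −8 each step, so 20, 12, 4, -4, -12 → -20.
For the column z, ×2 each step: 2, 4, 8, 16, 32 → 64.
Column w: each term is the sum of the two before it; 2, 4, 6, 10, 16 → 26.
Combining the parts gives -45  -20  64  26.

-45  -20  64  26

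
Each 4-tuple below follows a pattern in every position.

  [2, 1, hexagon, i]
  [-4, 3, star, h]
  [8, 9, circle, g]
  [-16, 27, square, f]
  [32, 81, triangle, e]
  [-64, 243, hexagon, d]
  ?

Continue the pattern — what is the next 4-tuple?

[128, 729, star, c]

First part: ×(-2) each step, so 2, -4, 8, -16, 32, -64 → 128.
Second part: ×3 each step, so 1, 3, 9, 27, 81, 243 → 729.
For the shape, repeats hexagon → star → circle → square → triangle: hexagon, star, circle, square, triangle, hexagon → star.
Letter: letters move back 1 place in the alphabet, so i, h, g, f, e, d → c.
So the next 4-tuple is [128, 729, star, c].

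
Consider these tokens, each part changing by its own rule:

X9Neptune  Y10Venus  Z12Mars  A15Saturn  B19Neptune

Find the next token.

Letter: letters move forward 1 place in the alphabet, wrapping Z→A, so X, Y, Z, A, B → C.
For the second component, differences are 1, 2, 3, … (increasing by 1 each time): 9, 10, 12, 15, 19 → 24.
For the planet, repeats Neptune → Venus → Mars → Saturn: Neptune, Venus, Mars, Saturn, Neptune → Venus.
So the next token is C24Venus.

C24Venus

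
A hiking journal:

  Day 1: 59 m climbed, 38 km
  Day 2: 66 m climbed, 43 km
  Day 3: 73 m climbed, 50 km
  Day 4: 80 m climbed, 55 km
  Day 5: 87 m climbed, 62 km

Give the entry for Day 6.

94 m climbed, 67 km

M climbed: 59, 66, 73, 80, 87 → 94 (+7 each step).
For the km, alternating steps +5, +7, +5, +7, …: 38, 43, 50, 55, 62 → 67.
Combining the parts gives 94 m climbed, 67 km.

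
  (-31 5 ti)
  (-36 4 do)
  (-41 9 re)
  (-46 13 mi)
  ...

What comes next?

First part goes -31, -36, -41, -46 → -51 (−5 each step).
Second part goes 5, 4, 9, 13 → 22 (each term is the sum of the two before it).
Note — runs through the solfège scale do→ti: ti, do, re, mi → fa.
So the next term is (-51 22 fa).

(-51 22 fa)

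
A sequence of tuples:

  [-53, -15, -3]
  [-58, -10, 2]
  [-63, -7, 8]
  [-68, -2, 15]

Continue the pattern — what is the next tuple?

First coordinate: −5 each step, so -53, -58, -63, -68 → -73.
Second coordinate: -15, -10, -7, -2 → 1 (alternating steps +5, +3, +5, +3, …).
Third coordinate: differences are 5, 6, 7, … (increasing by 1 each time), so -3, 2, 8, 15 → 23.
So the next tuple is [-73, 1, 23].

[-73, 1, 23]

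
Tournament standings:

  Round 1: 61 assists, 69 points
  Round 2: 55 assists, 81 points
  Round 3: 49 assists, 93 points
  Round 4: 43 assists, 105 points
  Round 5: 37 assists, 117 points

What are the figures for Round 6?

For the assists, −6 each step: 61, 55, 49, 43, 37 → 31.
Points: 69, 81, 93, 105, 117 → 129 (+12 each step).
So the next record is 31 assists, 129 points.

31 assists, 129 points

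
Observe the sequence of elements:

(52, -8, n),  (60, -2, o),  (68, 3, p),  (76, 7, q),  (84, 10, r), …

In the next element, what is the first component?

92

First component goes 52, 60, 68, 76, 84 → 92 (+8 each step).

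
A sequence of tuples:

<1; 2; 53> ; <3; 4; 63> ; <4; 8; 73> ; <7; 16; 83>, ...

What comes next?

<11; 32; 93>

First value — each term is the sum of the two before it: 1, 3, 4, 7 → 11.
Second value: 2, 4, 8, 16 → 32 (×2 each step).
For the third value, +10 each step: 53, 63, 73, 83 → 93.
Combining the parts gives <11; 32; 93>.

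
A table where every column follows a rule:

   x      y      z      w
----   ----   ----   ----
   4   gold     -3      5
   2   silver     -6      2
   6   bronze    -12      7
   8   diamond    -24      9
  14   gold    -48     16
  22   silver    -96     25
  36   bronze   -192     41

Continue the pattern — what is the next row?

58  diamond  -384  66

Column x goes 4, 2, 6, 8, 14, 22, 36 → 58 (each term is the sum of the two before it).
Column y: repeats gold → silver → bronze → diamond, so gold, silver, bronze, diamond, gold, silver, bronze → diamond.
Column z: -3, -6, -12, -24, -48, -96, -192 → -384 (×2 each step).
Column w goes 5, 2, 7, 9, 16, 25, 41 → 66 (each term is the sum of the two before it).
Putting it together: 58  diamond  -384  66.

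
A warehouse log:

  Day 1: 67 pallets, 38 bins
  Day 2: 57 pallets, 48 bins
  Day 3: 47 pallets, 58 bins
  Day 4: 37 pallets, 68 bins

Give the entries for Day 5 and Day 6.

Pallets — −10 each step: 67, 57, 47, 37 → 27 → 17.
For the bins, together with the pallets always sums to 105: 38, 48, 58, 68 → 78 → 88.
So the next two lines are 27 pallets, 78 bins and 17 pallets, 88 bins.

27 pallets, 78 bins; 17 pallets, 88 bins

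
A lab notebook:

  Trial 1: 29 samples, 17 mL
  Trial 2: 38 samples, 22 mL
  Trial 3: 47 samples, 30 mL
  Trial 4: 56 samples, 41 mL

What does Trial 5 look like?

65 samples, 55 mL

Samples: +9 each step; 29, 38, 47, 56 → 65.
ML: 17, 22, 30, 41 → 55 (differences are 5, 8, 11, … (increasing by 3 each time)).
So the next row is 65 samples, 55 mL.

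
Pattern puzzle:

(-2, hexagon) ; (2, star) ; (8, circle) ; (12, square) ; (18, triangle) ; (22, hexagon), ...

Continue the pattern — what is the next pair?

First part — alternating steps +4, +6, +4, +6, …: -2, 2, 8, 12, 18, 22 → 28.
Shape — repeats hexagon → star → circle → square → triangle: hexagon, star, circle, square, triangle, hexagon → star.
Putting it together: (28, star).

(28, star)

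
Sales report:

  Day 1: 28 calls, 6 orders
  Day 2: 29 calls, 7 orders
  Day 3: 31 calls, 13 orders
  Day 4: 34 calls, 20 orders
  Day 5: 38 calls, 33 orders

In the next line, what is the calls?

43

Calls: differences are 1, 2, 3, … (increasing by 1 each time), so 28, 29, 31, 34, 38 → 43.
Orders: each term is the sum of the two before it; 6, 7, 13, 20, 33 → 53.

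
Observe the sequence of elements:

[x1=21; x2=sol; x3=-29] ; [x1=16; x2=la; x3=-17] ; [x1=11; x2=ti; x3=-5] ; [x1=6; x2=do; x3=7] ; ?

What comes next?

X1: −5 each step; 21, 16, 11, 6 → 1.
X2 — runs through the solfège scale do→ti: sol, la, ti, do → re.
For the x3, +12 each step: -29, -17, -5, 7 → 19.
Combining the parts gives [x1=1; x2=re; x3=19].

[x1=1; x2=re; x3=19]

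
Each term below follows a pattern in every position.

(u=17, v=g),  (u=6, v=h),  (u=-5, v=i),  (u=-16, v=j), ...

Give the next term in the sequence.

For the u, −11 each step: 17, 6, -5, -16 → -27.
V — letters move forward 1 place in the alphabet: g, h, i, j → k.
Combining the parts gives (u=-27, v=k).

(u=-27, v=k)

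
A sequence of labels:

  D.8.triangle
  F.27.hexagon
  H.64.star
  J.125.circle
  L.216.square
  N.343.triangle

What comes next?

P.512.hexagon

For the letter, letters move forward 2 places in the alphabet: D, F, H, J, L, N → P.
Second component: 8, 27, 64, 125, 216, 343 → 512 (perfect cubes: 2³, 3³, 4³, …).
Shape — repeats triangle → hexagon → star → circle → square: triangle, hexagon, star, circle, square, triangle → hexagon.
So the next label is P.512.hexagon.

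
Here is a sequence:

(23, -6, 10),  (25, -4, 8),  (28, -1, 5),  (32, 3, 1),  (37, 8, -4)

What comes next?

(43, 14, -10)

First entry goes 23, 25, 28, 32, 37 → 43 (differences are 2, 3, 4, … (increasing by 1 each time)).
Second entry — differences are 2, 3, 4, … (increasing by 1 each time): -6, -4, -1, 3, 8 → 14.
Third entry: together with the first entry always sums to 33; 10, 8, 5, 1, -4 → -10.
So the next term is (43, 14, -10).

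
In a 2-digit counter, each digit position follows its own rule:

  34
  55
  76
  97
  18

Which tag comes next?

First digit goes 3, 5, 7, 9, 1 → 3 (+2 each step, mod 10).
Second digit — +1 each step, mod 10: 4, 5, 6, 7, 8 → 9.
Combining the parts gives 39.

39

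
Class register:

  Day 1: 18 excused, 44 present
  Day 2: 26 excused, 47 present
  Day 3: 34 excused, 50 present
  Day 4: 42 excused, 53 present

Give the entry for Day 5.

Excused: 18, 26, 34, 42 → 50 (+8 each step).
Present goes 44, 47, 50, 53 → 56 (+3 each step).
Combining the parts gives 50 excused, 56 present.

50 excused, 56 present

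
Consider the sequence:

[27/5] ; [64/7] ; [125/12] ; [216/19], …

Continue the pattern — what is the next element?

[343/31]

First coordinate — perfect cubes: 3³, 4³, 5³, …: 27, 64, 125, 216 → 343.
Second coordinate: each term is the sum of the two before it, so 5, 7, 12, 19 → 31.
Putting it together: [343/31].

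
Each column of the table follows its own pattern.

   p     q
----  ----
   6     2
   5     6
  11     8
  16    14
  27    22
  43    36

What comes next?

For the column p, each term is the sum of the two before it: 6, 5, 11, 16, 27, 43 → 70.
Column q: each term is the sum of the two before it; 2, 6, 8, 14, 22, 36 → 58.
So the next row is 70  58.

70  58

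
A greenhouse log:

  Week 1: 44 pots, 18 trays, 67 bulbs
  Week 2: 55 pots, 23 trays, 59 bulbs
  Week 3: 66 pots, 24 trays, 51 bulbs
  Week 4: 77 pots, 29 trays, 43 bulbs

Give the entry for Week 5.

88 pots, 30 trays, 35 bulbs

Pots: +11 each step, so 44, 55, 66, 77 → 88.
For the trays, alternating steps +5, +1, +5, +1, …: 18, 23, 24, 29 → 30.
Bulbs goes 67, 59, 51, 43 → 35 (−8 each step).
So the next row is 88 pots, 30 trays, 35 bulbs.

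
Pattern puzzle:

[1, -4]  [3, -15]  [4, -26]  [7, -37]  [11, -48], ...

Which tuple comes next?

First part: each term is the sum of the two before it; 1, 3, 4, 7, 11 → 18.
Second part — −11 each step: -4, -15, -26, -37, -48 → -59.
So the next tuple is [18, -59].

[18, -59]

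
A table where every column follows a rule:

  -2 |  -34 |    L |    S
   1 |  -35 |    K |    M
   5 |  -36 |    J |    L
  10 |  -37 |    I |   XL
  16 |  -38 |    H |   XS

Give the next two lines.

First component goes -2, 1, 5, 10, 16 → 23 → 31 (differences are 3, 4, 5, … (increasing by 1 each time)).
Second component: −1 each step; -34, -35, -36, -37, -38 → -39 → -40.
Letter — letters move back 1 place in the alphabet: L, K, J, I, H → G → F.
Size — runs through clothing sizes XS→XL: S, M, L, XL, XS → S → M.
Putting the parts together: 23  -39  G  S and then 31  -40  F  M.

23  -39  G  S; 31  -40  F  M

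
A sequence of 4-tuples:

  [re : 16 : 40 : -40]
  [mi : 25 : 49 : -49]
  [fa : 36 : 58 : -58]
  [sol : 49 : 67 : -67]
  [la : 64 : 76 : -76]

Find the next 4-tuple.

[ti : 81 : 85 : -85]

Note — runs through the solfège scale do→ti: re, mi, fa, sol, la → ti.
Second coordinate goes 16, 25, 36, 49, 64 → 81 (perfect squares: 4², 5², 6², …).
Third coordinate goes 40, 49, 58, 67, 76 → 85 (+9 each step).
Fourth coordinate: always the negative of the third coordinate; -40, -49, -58, -67, -76 → -85.
Putting it together: [ti : 81 : 85 : -85].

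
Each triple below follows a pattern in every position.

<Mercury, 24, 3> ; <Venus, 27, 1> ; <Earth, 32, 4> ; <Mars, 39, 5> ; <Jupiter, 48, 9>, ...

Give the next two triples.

<Saturn, 59, 14>, <Uranus, 72, 23>

Planet: Mercury, Venus, Earth, Mars, Jupiter → Saturn → Uranus (runs through the planets Mercury→Neptune).
Second component — differences are 3, 5, 7, … (increasing by 2 each time): 24, 27, 32, 39, 48 → 59 → 72.
Third component: 3, 1, 4, 5, 9 → 14 → 23 (each term is the sum of the two before it).
So the next two triples are <Saturn, 59, 14> and <Uranus, 72, 23>.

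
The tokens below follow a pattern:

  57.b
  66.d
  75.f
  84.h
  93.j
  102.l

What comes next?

First component — +9 each step: 57, 66, 75, 84, 93, 102 → 111.
Letter — letters move forward 2 places in the alphabet: b, d, f, h, j, l → n.
Putting it together: 111.n.

111.n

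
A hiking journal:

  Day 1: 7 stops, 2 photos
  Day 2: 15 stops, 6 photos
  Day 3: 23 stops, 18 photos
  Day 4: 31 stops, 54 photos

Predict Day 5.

39 stops, 162 photos

Stops goes 7, 15, 23, 31 → 39 (+8 each step).
Photos: 2, 6, 18, 54 → 162 (×3 each step).
So the next record is 39 stops, 162 photos.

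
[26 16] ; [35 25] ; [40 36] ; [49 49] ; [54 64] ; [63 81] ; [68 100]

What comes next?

[77 121]

First entry: alternating steps +9, +5, +9, +5, …, so 26, 35, 40, 49, 54, 63, 68 → 77.
Second entry — perfect squares: 4², 5², 6², …: 16, 25, 36, 49, 64, 81, 100 → 121.
Combining the parts gives [77 121].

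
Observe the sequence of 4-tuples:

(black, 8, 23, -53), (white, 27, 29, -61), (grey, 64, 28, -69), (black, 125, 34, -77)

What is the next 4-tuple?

For the shade, repeats black → white → grey: black, white, grey, black → white.
Second coordinate: 8, 27, 64, 125 → 216 (perfect cubes: 2³, 3³, 4³, …).
Third coordinate: alternating steps +6, −1, +6, −1, …; 23, 29, 28, 34 → 33.
Fourth coordinate: −8 each step, so -53, -61, -69, -77 → -85.
So the next 4-tuple is (white, 216, 33, -85).

(white, 216, 33, -85)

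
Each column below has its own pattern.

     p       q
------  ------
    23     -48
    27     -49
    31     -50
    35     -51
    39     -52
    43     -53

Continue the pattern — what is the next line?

Column p goes 23, 27, 31, 35, 39, 43 → 47 (+4 each step).
Column q goes -48, -49, -50, -51, -52, -53 → -54 (−1 each step).
So the next line is 47  -54.

47  -54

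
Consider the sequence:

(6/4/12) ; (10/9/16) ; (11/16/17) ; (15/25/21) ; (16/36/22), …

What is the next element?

(20/49/26)

First component — alternating steps +4, +1, +4, +1, …: 6, 10, 11, 15, 16 → 20.
Second component: perfect squares: 2², 3², 4², …, so 4, 9, 16, 25, 36 → 49.
Third component: always 6 more than the first component, so 12, 16, 17, 21, 22 → 26.
So the next element is (20/49/26).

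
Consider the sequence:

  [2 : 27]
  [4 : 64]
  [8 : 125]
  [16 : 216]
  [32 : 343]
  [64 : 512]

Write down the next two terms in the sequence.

First entry goes 2, 4, 8, 16, 32, 64 → 128 → 256 (×2 each step).
Second entry goes 27, 64, 125, 216, 343, 512 → 729 → 1000 (perfect cubes: 3³, 4³, 5³, …).
Putting the parts together: [128 : 729] and then [256 : 1000].

[128 : 729], [256 : 1000]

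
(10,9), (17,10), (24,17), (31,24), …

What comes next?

First component — +7 each step: 10, 17, 24, 31 → 38.
Second component: always the previous value of the first component, so 9, 10, 17, 24 → 31.
Combining the parts gives (38,31).

(38,31)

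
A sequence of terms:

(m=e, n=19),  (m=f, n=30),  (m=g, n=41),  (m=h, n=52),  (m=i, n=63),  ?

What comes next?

(m=j, n=74)

For the m, letters move forward 1 place in the alphabet: e, f, g, h, i → j.
N — +11 each step: 19, 30, 41, 52, 63 → 74.
Combining the parts gives (m=j, n=74).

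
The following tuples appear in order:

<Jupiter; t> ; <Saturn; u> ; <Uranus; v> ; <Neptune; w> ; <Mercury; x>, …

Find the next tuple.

<Venus; y>

Planet: runs through the planets Mercury→Neptune, so Jupiter, Saturn, Uranus, Neptune, Mercury → Venus.
For the letter, letters move forward 1 place in the alphabet: t, u, v, w, x → y.
So the next tuple is <Venus; y>.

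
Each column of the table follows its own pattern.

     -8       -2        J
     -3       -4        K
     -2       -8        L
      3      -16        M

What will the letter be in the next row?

Letter goes J, K, L, M → N (letters move forward 1 place in the alphabet).

N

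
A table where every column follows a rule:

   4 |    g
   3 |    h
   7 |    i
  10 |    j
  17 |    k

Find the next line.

First component: each term is the sum of the two before it, so 4, 3, 7, 10, 17 → 27.
For the letter, letters move forward 1 place in the alphabet: g, h, i, j, k → l.
Combining the parts gives 27  l.

27  l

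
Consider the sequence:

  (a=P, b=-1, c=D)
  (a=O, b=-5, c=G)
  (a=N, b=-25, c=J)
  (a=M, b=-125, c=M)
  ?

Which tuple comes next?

A — letters move back 1 place in the alphabet: P, O, N, M → L.
B — ×5 each step: -1, -5, -25, -125 → -625.
C: letters move forward 3 places in the alphabet, so D, G, J, M → P.
Combining the parts gives (a=L, b=-625, c=P).

(a=L, b=-625, c=P)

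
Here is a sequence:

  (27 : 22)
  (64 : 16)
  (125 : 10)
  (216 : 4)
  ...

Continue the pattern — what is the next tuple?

(343 : -2)

First value: perfect cubes: 3³, 4³, 5³, …, so 27, 64, 125, 216 → 343.
Second value: −6 each step, so 22, 16, 10, 4 → -2.
So the next tuple is (343 : -2).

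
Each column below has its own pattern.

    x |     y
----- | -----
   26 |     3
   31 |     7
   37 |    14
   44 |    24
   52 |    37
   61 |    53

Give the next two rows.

71  72; 82  94

Column x: 26, 31, 37, 44, 52, 61 → 71 → 82 (differences are 5, 6, 7, … (increasing by 1 each time)).
For the column y, differences are 4, 7, 10, … (increasing by 3 each time): 3, 7, 14, 24, 37, 53 → 72 → 94.
Putting the parts together: 71  72 and then 82  94.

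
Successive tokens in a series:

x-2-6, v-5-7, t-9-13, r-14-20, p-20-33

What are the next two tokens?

Letter goes x, v, t, r, p → n → l (letters move back 2 places in the alphabet).
Second component goes 2, 5, 9, 14, 20 → 27 → 35 (differences are 3, 4, 5, … (increasing by 1 each time)).
Third component: each term is the sum of the two before it; 6, 7, 13, 20, 33 → 53 → 86.
Putting the parts together: n-27-53 and then l-35-86.

n-27-53 then l-35-86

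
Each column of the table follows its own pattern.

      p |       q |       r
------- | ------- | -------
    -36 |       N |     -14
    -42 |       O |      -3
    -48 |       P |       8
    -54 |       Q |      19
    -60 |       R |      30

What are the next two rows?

-66  S  41; -72  T  52

Column p: -36, -42, -48, -54, -60 → -66 → -72 (−6 each step).
Column q: letters move forward 1 place in the alphabet; N, O, P, Q, R → S → T.
For the column r, +11 each step: -14, -3, 8, 19, 30 → 41 → 52.
Putting the parts together: -66  S  41 and then -72  T  52.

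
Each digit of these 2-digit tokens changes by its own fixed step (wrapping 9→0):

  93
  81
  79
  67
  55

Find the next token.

First digit goes 9, 8, 7, 6, 5 → 4 (−1 each step, mod 10).
Second digit — −2 each step, mod 10: 3, 1, 9, 7, 5 → 3.
Putting it together: 43.

43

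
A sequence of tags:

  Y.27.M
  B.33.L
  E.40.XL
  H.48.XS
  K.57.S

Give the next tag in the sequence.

N.67.M

For the letter, letters move forward 3 places in the alphabet, wrapping Z→A: Y, B, E, H, K → N.
Second component: 27, 33, 40, 48, 57 → 67 (differences are 6, 7, 8, … (increasing by 1 each time)).
Size: runs through clothing sizes XS→XL, so M, L, XL, XS, S → M.
Putting it together: N.67.M.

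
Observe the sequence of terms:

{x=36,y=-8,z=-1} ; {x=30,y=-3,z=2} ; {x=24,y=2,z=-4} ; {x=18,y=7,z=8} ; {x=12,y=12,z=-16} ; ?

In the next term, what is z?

32

X: −6 each step; 36, 30, 24, 18, 12 → 6.
For the y, +5 each step: -8, -3, 2, 7, 12 → 17.
Z goes -1, 2, -4, 8, -16 → 32 (×(-2) each step).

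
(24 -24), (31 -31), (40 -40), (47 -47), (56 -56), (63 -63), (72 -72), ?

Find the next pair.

(79 -79)

For the first entry, alternating steps +7, +9, +7, +9, …: 24, 31, 40, 47, 56, 63, 72 → 79.
Second entry: always the negative of the first entry, so -24, -31, -40, -47, -56, -63, -72 → -79.
So the next pair is (79 -79).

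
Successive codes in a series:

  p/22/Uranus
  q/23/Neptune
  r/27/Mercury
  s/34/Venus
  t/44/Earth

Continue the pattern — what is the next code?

Letter: letters move forward 1 place in the alphabet; p, q, r, s, t → u.
Second component: 22, 23, 27, 34, 44 → 57 (differences are 1, 4, 7, … (increasing by 3 each time)).
Planet: Uranus, Neptune, Mercury, Venus, Earth → Mars (runs through the planets Mercury→Neptune).
Combining the parts gives u/57/Mars.

u/57/Mars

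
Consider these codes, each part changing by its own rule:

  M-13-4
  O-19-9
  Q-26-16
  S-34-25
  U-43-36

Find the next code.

Letter: letters move forward 2 places in the alphabet, so M, O, Q, S, U → W.
For the second component, differences are 6, 7, 8, … (increasing by 1 each time): 13, 19, 26, 34, 43 → 53.
For the third component, perfect squares: 2², 3², 4², …: 4, 9, 16, 25, 36 → 49.
Putting it together: W-53-49.

W-53-49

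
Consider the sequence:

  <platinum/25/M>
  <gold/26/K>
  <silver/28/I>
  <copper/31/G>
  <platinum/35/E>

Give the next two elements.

<gold/40/C>, <silver/46/A>

Metal — repeats platinum → gold → silver → copper: platinum, gold, silver, copper, platinum → gold → silver.
Second slot goes 25, 26, 28, 31, 35 → 40 → 46 (differences are 1, 2, 3, … (increasing by 1 each time)).
Letter — letters move back 2 places in the alphabet: M, K, I, G, E → C → A.
Putting the parts together: <gold/40/C> and then <silver/46/A>.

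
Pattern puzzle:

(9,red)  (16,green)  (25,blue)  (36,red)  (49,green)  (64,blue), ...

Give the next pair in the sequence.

First entry: 9, 16, 25, 36, 49, 64 → 81 (perfect squares: 3², 4², 5², …).
For the colour, repeats red → green → blue: red, green, blue, red, green, blue → red.
So the next pair is (81,red).

(81,red)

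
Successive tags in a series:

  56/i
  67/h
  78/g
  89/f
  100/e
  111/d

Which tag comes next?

122/c

First component goes 56, 67, 78, 89, 100, 111 → 122 (+11 each step).
Letter: i, h, g, f, e, d → c (letters move back 1 place in the alphabet).
Putting it together: 122/c.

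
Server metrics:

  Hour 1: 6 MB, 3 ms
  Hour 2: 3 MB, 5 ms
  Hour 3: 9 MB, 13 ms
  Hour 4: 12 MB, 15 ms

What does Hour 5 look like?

For the MB, each term is the sum of the two before it: 6, 3, 9, 12 → 21.
Ms: 3, 5, 13, 15 → 23 (alternating steps +2, +8, +2, +8, …).
Combining the parts gives 21 MB, 23 ms.

21 MB, 23 ms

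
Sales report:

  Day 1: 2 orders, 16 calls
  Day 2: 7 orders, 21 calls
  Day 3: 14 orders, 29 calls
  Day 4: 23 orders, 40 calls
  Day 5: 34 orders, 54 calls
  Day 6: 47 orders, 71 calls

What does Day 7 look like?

62 orders, 91 calls

Orders: differences are 5, 7, 9, … (increasing by 2 each time); 2, 7, 14, 23, 34, 47 → 62.
Calls goes 16, 21, 29, 40, 54, 71 → 91 (differences are 5, 8, 11, … (increasing by 3 each time)).
Combining the parts gives 62 orders, 91 calls.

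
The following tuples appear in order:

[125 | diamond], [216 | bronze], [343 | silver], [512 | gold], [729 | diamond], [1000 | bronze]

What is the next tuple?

[1331 | silver]

First component: 125, 216, 343, 512, 729, 1000 → 1331 (perfect cubes: 5³, 6³, 7³, …).
Rank goes diamond, bronze, silver, gold, diamond, bronze → silver (repeats diamond → bronze → silver → gold).
Combining the parts gives [1331 | silver].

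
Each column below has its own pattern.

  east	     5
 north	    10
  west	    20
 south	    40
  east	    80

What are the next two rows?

north  160; west  320

Direction goes east, north, west, south, east → north → west (repeats east → north → west → south).
Second component: ×2 each step, so 5, 10, 20, 40, 80 → 160 → 320.
So the next two rows are north  160 and west  320.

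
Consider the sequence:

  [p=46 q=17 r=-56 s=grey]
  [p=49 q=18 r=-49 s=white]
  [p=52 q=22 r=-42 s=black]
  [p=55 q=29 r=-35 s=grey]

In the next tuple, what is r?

-28

R: +7 each step, so -56, -49, -42, -35 → -28.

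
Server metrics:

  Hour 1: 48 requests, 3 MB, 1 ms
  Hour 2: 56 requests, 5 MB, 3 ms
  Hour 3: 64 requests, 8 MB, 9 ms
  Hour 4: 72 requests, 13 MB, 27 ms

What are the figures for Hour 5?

80 requests, 21 MB, 81 ms

For the requests, +8 each step: 48, 56, 64, 72 → 80.
MB: each term is the sum of the two before it, so 3, 5, 8, 13 → 21.
Ms: ×3 each step, so 1, 3, 9, 27 → 81.
Combining the parts gives 80 requests, 21 MB, 81 ms.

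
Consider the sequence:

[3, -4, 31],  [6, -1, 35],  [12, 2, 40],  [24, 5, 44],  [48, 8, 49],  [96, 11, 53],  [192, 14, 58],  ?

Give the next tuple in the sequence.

[384, 17, 62]

First coordinate: ×2 each step, so 3, 6, 12, 24, 48, 96, 192 → 384.
Second coordinate: +3 each step; -4, -1, 2, 5, 8, 11, 14 → 17.
For the third coordinate, alternating steps +4, +5, +4, +5, …: 31, 35, 40, 44, 49, 53, 58 → 62.
So the next tuple is [384, 17, 62].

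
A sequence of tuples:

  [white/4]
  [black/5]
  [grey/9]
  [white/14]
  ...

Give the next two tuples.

For the shade, repeats white → black → grey: white, black, grey, white → black → grey.
Second component — each term is the sum of the two before it: 4, 5, 9, 14 → 23 → 37.
So the next two tuples are [black/23] and [grey/37].

[black/23], [grey/37]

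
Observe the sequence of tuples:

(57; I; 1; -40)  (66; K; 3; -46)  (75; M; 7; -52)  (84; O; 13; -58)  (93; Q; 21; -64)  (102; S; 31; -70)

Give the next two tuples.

(111; U; 43; -76), (120; W; 57; -82)

First entry — +9 each step: 57, 66, 75, 84, 93, 102 → 111 → 120.
Letter — letters move forward 2 places in the alphabet: I, K, M, O, Q, S → U → W.
Third entry — differences are 2, 4, 6, … (increasing by 2 each time): 1, 3, 7, 13, 21, 31 → 43 → 57.
Fourth entry goes -40, -46, -52, -58, -64, -70 → -76 → -82 (−6 each step).
So the next two tuples are (111; U; 43; -76) and (120; W; 57; -82).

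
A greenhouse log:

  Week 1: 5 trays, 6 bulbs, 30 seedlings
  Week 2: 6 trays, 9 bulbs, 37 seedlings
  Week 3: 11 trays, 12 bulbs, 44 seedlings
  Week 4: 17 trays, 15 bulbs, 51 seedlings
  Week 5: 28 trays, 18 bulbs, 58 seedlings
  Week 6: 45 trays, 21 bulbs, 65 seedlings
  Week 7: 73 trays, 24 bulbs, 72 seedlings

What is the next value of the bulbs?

Bulbs: 6, 9, 12, 15, 18, 21, 24 → 27 (+3 each step).

27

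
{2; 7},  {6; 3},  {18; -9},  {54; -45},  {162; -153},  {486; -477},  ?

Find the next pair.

First part: 2, 6, 18, 54, 162, 486 → 1458 (×3 each step).
Second part: 7, 3, -9, -45, -153, -477 → -1449 (together with the first part always sums to 9).
Combining the parts gives {1458; -1449}.

{1458; -1449}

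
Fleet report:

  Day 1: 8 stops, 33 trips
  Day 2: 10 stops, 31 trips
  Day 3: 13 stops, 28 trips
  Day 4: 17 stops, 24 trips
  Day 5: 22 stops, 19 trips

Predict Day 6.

Stops: differences are 2, 3, 4, … (increasing by 1 each time), so 8, 10, 13, 17, 22 → 28.
Trips — together with the stops always sums to 41: 33, 31, 28, 24, 19 → 13.
Putting it together: 28 stops, 13 trips.

28 stops, 13 trips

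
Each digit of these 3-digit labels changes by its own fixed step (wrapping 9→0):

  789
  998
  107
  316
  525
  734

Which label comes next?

First digit goes 7, 9, 1, 3, 5, 7 → 9 (+2 each step, mod 10).
For the second digit, +1 each step, mod 10: 8, 9, 0, 1, 2, 3 → 4.
Third digit: 9, 8, 7, 6, 5, 4 → 3 (−1 each step, mod 10).
So the next label is 943.

943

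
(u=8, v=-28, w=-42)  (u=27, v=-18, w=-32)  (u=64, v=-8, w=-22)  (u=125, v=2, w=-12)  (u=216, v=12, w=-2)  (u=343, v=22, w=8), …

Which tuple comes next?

U: perfect cubes: 2³, 3³, 4³, …; 8, 27, 64, 125, 216, 343 → 512.
V — +10 each step: -28, -18, -8, 2, 12, 22 → 32.
W goes -42, -32, -22, -12, -2, 8 → 18 (+10 each step).
Combining the parts gives (u=512, v=32, w=18).

(u=512, v=32, w=18)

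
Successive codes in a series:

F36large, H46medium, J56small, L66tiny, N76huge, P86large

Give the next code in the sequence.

Letter: letters move forward 2 places in the alphabet, so F, H, J, L, N, P → R.
Second component: 36, 46, 56, 66, 76, 86 → 96 (+10 each step).
Size goes large, medium, small, tiny, huge, large → medium (repeats large → medium → small → tiny → huge).
So the next code is R96medium.

R96medium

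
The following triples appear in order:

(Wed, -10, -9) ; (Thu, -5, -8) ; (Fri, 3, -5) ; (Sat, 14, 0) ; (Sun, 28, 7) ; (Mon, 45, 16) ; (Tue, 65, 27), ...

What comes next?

(Wed, 88, 40)

Day goes Wed, Thu, Fri, Sat, Sun, Mon, Tue → Wed (runs through the weekdays Mon→Sun).
Second entry — differences are 5, 8, 11, … (increasing by 3 each time): -10, -5, 3, 14, 28, 45, 65 → 88.
Third entry — differences are 1, 3, 5, … (increasing by 2 each time): -9, -8, -5, 0, 7, 16, 27 → 40.
Putting it together: (Wed, 88, 40).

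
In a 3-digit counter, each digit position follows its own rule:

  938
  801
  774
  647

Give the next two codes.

First digit: 9, 8, 7, 6 → 5 → 4 (−1 each step, mod 10).
Second digit: −3 each step, mod 10; 3, 0, 7, 4 → 1 → 8.
For the third digit, +3 each step, mod 10: 8, 1, 4, 7 → 0 → 3.
So the next two codes are 510 and 483.

510, 483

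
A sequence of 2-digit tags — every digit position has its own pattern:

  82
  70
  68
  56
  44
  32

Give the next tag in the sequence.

20

First digit — −1 each step, mod 10: 8, 7, 6, 5, 4, 3 → 2.
Second digit: −2 each step, mod 10, so 2, 0, 8, 6, 4, 2 → 0.
So the next tag is 20.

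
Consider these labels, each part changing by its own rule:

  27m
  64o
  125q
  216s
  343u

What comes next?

512w

First component: perfect cubes: 3³, 4³, 5³, …, so 27, 64, 125, 216, 343 → 512.
Letter: letters move forward 2 places in the alphabet; m, o, q, s, u → w.
So the next label is 512w.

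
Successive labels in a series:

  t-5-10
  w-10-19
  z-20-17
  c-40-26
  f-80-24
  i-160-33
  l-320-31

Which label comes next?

o-640-40

Letter goes t, w, z, c, f, i, l → o (letters move forward 3 places in the alphabet, wrapping Z→A).
Second component — ×2 each step: 5, 10, 20, 40, 80, 160, 320 → 640.
Third component: alternating steps +9, −2, +9, −2, …; 10, 19, 17, 26, 24, 33, 31 → 40.
Combining the parts gives o-640-40.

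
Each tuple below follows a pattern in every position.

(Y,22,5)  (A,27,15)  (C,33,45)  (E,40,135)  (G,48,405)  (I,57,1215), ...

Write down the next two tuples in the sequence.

(K,67,3645), (M,78,10935)

Letter: letters move forward 2 places in the alphabet, wrapping Z→A, so Y, A, C, E, G, I → K → M.
Second entry: differences are 5, 6, 7, … (increasing by 1 each time), so 22, 27, 33, 40, 48, 57 → 67 → 78.
Third entry: ×3 each step; 5, 15, 45, 135, 405, 1215 → 3645 → 10935.
Putting the parts together: (K,67,3645) and then (M,78,10935).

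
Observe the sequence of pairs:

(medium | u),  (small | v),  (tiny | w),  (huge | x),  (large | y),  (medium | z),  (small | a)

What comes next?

Size goes medium, small, tiny, huge, large, medium, small → tiny (repeats medium → small → tiny → huge → large).
Letter goes u, v, w, x, y, z, a → b (letters move forward 1 place in the alphabet, wrapping Z→A).
Putting it together: (tiny | b).

(tiny | b)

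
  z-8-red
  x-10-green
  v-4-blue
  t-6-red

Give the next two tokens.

r-0-green then p-2-blue

Letter: letters move back 2 places in the alphabet; z, x, v, t → r → p.
Second component: 8, 10, 4, 6 → 0 → 2 (alternating steps +2, −6, +2, −6, …).
For the colour, repeats red → green → blue: red, green, blue, red → green → blue.
So the next two tokens are r-0-green and p-2-blue.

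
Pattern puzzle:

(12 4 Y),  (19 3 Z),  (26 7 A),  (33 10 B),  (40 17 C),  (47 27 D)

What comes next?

(54 44 E)

First slot: +7 each step, so 12, 19, 26, 33, 40, 47 → 54.
For the second slot, each term is the sum of the two before it: 4, 3, 7, 10, 17, 27 → 44.
Letter: Y, Z, A, B, C, D → E (letters move forward 1 place in the alphabet, wrapping Z→A).
Combining the parts gives (54 44 E).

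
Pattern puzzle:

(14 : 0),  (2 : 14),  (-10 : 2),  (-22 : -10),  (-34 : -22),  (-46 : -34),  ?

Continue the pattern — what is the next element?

First component: −12 each step, so 14, 2, -10, -22, -34, -46 → -58.
Second component goes 0, 14, 2, -10, -22, -34 → -46 (always the previous value of the first component).
So the next element is (-58 : -46).

(-58 : -46)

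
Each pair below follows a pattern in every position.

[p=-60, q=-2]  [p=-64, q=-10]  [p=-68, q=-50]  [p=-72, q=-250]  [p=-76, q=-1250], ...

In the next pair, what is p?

P goes -60, -64, -68, -72, -76 → -80 (−4 each step).
Q: ×5 each step, so -2, -10, -50, -250, -1250 → -6250.

-80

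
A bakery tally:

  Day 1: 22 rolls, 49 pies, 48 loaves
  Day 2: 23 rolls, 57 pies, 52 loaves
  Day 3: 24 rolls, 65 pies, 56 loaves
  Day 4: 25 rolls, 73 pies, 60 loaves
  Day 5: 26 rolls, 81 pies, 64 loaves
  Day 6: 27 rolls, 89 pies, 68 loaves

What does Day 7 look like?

Rolls goes 22, 23, 24, 25, 26, 27 → 28 (+1 each step).
Pies — +8 each step: 49, 57, 65, 73, 81, 89 → 97.
Loaves goes 48, 52, 56, 60, 64, 68 → 72 (+4 each step).
So the next row is 28 rolls, 97 pies, 72 loaves.

28 rolls, 97 pies, 72 loaves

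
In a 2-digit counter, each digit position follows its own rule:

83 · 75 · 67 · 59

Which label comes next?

For the first digit, −1 each step, mod 10: 8, 7, 6, 5 → 4.
Second digit: +2 each step, mod 10, so 3, 5, 7, 9 → 1.
Combining the parts gives 41.

41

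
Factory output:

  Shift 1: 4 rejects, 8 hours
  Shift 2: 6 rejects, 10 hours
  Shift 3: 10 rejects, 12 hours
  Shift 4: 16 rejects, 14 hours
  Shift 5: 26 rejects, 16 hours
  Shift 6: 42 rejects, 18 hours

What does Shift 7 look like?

68 rejects, 20 hours

Rejects — each term is the sum of the two before it: 4, 6, 10, 16, 26, 42 → 68.
Hours — +2 each step: 8, 10, 12, 14, 16, 18 → 20.
Putting it together: 68 rejects, 20 hours.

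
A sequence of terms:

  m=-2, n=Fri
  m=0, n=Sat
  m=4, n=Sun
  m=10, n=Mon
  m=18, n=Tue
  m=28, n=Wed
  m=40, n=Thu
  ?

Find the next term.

m=54, n=Fri

M: -2, 0, 4, 10, 18, 28, 40 → 54 (differences are 2, 4, 6, … (increasing by 2 each time)).
N — runs through the weekdays Mon→Sun: Fri, Sat, Sun, Mon, Tue, Wed, Thu → Fri.
Combining the parts gives m=54, n=Fri.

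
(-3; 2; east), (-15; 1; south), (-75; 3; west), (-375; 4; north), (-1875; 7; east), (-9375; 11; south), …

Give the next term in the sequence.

(-46875; 18; west)

For the first part, ×5 each step: -3, -15, -75, -375, -1875, -9375 → -46875.
Second part: each term is the sum of the two before it; 2, 1, 3, 4, 7, 11 → 18.
Direction: repeats east → south → west → north; east, south, west, north, east, south → west.
Combining the parts gives (-46875; 18; west).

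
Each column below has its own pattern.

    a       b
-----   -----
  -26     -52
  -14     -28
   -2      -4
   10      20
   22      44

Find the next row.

34  68

Column a: -26, -14, -2, 10, 22 → 34 (+12 each step).
Column b: -52, -28, -4, 20, 44 → 68 (always 2 × the column a).
So the next row is 34  68.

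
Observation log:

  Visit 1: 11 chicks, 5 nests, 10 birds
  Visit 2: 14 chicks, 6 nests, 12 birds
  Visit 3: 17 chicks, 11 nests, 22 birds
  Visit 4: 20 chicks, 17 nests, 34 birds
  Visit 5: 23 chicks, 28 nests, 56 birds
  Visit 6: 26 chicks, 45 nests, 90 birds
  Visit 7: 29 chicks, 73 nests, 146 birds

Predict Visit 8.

Chicks goes 11, 14, 17, 20, 23, 26, 29 → 32 (+3 each step).
For the nests, each term is the sum of the two before it: 5, 6, 11, 17, 28, 45, 73 → 118.
Birds: always 2 × the nests, so 10, 12, 22, 34, 56, 90, 146 → 236.
Combining the parts gives 32 chicks, 118 nests, 236 birds.

32 chicks, 118 nests, 236 birds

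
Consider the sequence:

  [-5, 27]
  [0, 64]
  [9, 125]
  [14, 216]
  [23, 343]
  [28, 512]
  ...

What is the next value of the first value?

37

First value: alternating steps +5, +9, +5, +9, …, so -5, 0, 9, 14, 23, 28 → 37.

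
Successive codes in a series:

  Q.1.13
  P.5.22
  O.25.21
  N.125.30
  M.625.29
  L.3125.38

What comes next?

Letter goes Q, P, O, N, M, L → K (letters move back 1 place in the alphabet).
Second component: ×5 each step, so 1, 5, 25, 125, 625, 3125 → 15625.
Third component — alternating steps +9, −1, +9, −1, …: 13, 22, 21, 30, 29, 38 → 37.
Combining the parts gives K.15625.37.

K.15625.37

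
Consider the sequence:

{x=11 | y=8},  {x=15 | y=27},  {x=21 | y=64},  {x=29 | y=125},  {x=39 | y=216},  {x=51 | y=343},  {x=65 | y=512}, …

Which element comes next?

{x=81 | y=729}

For the x, differences are 4, 6, 8, … (increasing by 2 each time): 11, 15, 21, 29, 39, 51, 65 → 81.
Y goes 8, 27, 64, 125, 216, 343, 512 → 729 (perfect cubes: 2³, 3³, 4³, …).
Combining the parts gives {x=81 | y=729}.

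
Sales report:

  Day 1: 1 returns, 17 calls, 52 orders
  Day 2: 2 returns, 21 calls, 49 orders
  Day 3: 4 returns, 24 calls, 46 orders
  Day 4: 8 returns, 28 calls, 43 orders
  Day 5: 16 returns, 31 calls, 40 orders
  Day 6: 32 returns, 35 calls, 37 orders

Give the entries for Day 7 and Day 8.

64 returns, 38 calls, 34 orders; 128 returns, 42 calls, 31 orders

Returns: ×2 each step, so 1, 2, 4, 8, 16, 32 → 64 → 128.
Calls: alternating steps +4, +3, +4, +3, …, so 17, 21, 24, 28, 31, 35 → 38 → 42.
Orders — −3 each step: 52, 49, 46, 43, 40, 37 → 34 → 31.
So the next two lines are 64 returns, 38 calls, 34 orders and 128 returns, 42 calls, 31 orders.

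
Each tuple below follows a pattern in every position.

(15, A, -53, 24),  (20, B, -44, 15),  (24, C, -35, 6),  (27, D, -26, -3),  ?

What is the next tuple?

First slot: differences are 5, 4, 3, … (decreasing by 1 each time), so 15, 20, 24, 27 → 29.
Letter — letters move forward 1 place in the alphabet: A, B, C, D → E.
Third slot goes -53, -44, -35, -26 → -17 (+9 each step).
Fourth slot: −9 each step, so 24, 15, 6, -3 → -12.
Combining the parts gives (29, E, -17, -12).

(29, E, -17, -12)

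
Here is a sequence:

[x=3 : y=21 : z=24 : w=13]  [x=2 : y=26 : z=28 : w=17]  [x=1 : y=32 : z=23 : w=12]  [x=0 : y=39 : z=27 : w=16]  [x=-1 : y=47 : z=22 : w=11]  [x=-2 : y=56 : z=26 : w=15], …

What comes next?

[x=-3 : y=66 : z=21 : w=10]

X: −1 each step; 3, 2, 1, 0, -1, -2 → -3.
Y: 21, 26, 32, 39, 47, 56 → 66 (differences are 5, 6, 7, … (increasing by 1 each time)).
For the z, alternating steps +4, −5, +4, −5, …: 24, 28, 23, 27, 22, 26 → 21.
W: always 11 less than the z, so 13, 17, 12, 16, 11, 15 → 10.
Combining the parts gives [x=-3 : y=66 : z=21 : w=10].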